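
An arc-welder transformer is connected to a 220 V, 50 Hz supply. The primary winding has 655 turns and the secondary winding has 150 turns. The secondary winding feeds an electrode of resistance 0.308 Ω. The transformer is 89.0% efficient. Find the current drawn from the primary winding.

V_s = 220 × 150/655 = 50.382 V.
I_s = V_s/R = 50.382/0.308 = 163.58 A.
P_out = V_s I_s = 50.382 × 163.58 = 8241.3 W.
P_in = P_out/η = 8241.3/0.890 = 9259.9 W.
I_p = P_in/V_p = 9259.9/220 = 42.1 A.

I_p ≈ 42.1 A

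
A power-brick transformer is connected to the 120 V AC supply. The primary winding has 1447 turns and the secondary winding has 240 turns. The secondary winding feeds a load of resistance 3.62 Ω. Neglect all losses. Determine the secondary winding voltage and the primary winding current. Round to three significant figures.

V_s = V_p × N_s/N_p = 120 × 240/1447 = 19.903 V.
I_s = V_s/R = 19.903/3.62 = 5.4981 A.
I_p = I_s × N_s/N_p = 5.4981 × 240/1447 = 0.912 A.

V_s ≈ 19.9 V, I_p ≈ 0.912 A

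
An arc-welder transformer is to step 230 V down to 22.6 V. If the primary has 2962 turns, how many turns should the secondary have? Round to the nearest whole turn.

N_s/N_p = V_s/V_p, so N_s = 2962 × 22.6/230 = 291.0 ≈ 291 turns.

N_s = 291 turns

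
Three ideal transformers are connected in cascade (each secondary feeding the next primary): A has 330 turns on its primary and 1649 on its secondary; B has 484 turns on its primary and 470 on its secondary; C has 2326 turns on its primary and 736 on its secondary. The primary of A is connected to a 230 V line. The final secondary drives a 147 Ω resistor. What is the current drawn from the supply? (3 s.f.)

After A: V = 230.00 × 1649/330 = 1149.3 V.
After B: V = 1149.3 × 470/484 = 1116.1 V.
After C: V = 1116.1 × 736/2326 = 353.15 V.
I_load = 353.15/147 = 2.4024 A, so P_out = 353.15 × 2.4024 = 848.38 W.
All ideal ⇒ P_in = P_out, so I_supply = 848.38/230 = 3.69 A.

I_supply ≈ 3.69 A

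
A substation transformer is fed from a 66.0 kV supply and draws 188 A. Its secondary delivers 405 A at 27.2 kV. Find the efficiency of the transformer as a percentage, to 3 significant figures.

P_in = 66000 × 188 = 1.24080×10^7 W.
P_out = 27200 × 405 = 1.10160×10^7 W.
η = P_out/P_in = 1.10160×10^7/(1.24080×10^7) = 0.888.

η ≈ 88.8%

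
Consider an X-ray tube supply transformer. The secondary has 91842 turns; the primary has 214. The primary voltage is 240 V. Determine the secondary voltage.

V_s/V_p = N_s/N_p, so V_s = 240 × 91842/214 = 103000 V.

V_s ≈ 103000 V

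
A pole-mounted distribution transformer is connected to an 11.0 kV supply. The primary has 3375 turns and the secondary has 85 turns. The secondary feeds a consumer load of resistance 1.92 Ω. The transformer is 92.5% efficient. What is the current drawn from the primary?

V_s = 11000 × 85/3375 = 277.04 V.
I_s = V_s/R = 277.04/1.92 = 144.29 A.
P_out = V_s I_s = 277.04 × 144.29 = 39974 W.
P_in = P_out/η = 39974/0.925 = 43215 W.
I_p = P_in/V_p = 43215/11000 = 3.93 A.

I_p ≈ 3.93 A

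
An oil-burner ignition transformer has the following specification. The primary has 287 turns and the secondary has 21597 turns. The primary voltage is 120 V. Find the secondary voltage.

V_s ≈ 9030 V

V_s/V_p = N_s/N_p, so V_s = 120 × 21597/287 = 9030 V.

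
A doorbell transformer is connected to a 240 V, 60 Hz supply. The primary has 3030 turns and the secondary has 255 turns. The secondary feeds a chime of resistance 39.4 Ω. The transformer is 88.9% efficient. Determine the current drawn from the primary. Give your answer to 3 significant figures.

I_p ≈ 0.0485 A

V_s = 240 × 255/3030 = 20.198 V.
I_s = V_s/R = 20.198/39.4 = 0.51264 A.
P_out = V_s I_s = 20.198 × 0.51264 = 10.354 W.
P_in = P_out/η = 10.354/0.889 = 11.647 W.
I_p = P_in/V_p = 11.647/240 = 0.0485 A.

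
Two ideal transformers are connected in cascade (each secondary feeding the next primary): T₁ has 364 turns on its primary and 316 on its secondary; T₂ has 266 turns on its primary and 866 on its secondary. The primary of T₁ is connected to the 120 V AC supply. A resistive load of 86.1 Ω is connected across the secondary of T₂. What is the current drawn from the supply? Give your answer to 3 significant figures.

After T₁: V = 120.00 × 316/364 = 104.18 V.
After T₂: V = 104.18 × 866/266 = 339.16 V.
I_load = 339.16/86.1 = 3.9391 A, so P_out = 339.16 × 3.9391 = 1336.0 W.
All ideal ⇒ P_in = P_out, so I_supply = 1336.0/120 = 11.1 A.

I_supply ≈ 11.1 A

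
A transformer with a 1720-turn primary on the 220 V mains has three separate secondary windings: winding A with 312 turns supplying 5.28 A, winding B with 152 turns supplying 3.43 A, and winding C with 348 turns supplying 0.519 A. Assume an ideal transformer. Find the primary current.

V_A = 220 × 312/1720 = 39.907 V; V_B = 220 × 152/1720 = 19.442 V; V_C = 220 × 348/1720 = 44.512 V.
P_out = V_A I_A + V_B I_B + V_C I_C = 39.907×5.28 + 19.442×3.43 + 44.512×0.519 = 210.71 + 66.686 + 23.102 = 300.50 W.
Ideal ⇒ P_in = P_out, so I_p = P_out/V_p = 300.50/220 = 1.37 A.

I_p ≈ 1.37 A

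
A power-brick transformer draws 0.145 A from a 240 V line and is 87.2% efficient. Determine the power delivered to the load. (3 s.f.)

P_out ≈ 30.3 W

P_in = V_in I_in = 240 × 0.145 = 34.800 W.
P_out = η P_in = 0.872 × 34.800 = 30.3 W.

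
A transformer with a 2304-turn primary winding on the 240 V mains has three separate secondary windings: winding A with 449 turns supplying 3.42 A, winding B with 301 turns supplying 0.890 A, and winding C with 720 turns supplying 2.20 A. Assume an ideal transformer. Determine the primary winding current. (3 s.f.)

V_A = 240 × 449/2304 = 46.771 V; V_B = 240 × 301/2304 = 31.354 V; V_C = 240 × 720/2304 = 75.000 V.
P_out = V_A I_A + V_B I_B + V_C I_C = 46.771×3.42 + 31.354×0.890 + 75.000×2.20 = 159.96 + 27.905 + 165.00 = 352.86 W.
Ideal ⇒ P_in = P_out, so I_p = P_out/V_p = 352.86/240 = 1.47 A.

I_p ≈ 1.47 A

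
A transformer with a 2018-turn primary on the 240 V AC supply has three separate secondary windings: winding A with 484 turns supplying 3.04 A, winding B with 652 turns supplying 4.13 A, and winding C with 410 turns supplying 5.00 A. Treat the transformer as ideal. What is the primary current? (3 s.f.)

I_p ≈ 3.08 A

V_A = 240 × 484/2018 = 57.562 V; V_B = 240 × 652/2018 = 77.542 V; V_C = 240 × 410/2018 = 48.761 V.
P_out = V_A I_A + V_B I_B + V_C I_C = 57.562×3.04 + 77.542×4.13 + 48.761×5.00 = 174.99 + 320.25 + 243.81 = 739.04 W.
Ideal ⇒ P_in = P_out, so I_p = P_out/V_p = 739.04/240 = 3.08 A.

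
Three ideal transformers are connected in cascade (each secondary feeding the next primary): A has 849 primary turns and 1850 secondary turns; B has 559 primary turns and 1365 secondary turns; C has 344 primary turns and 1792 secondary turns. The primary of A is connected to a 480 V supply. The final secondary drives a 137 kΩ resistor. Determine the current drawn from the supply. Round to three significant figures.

I_supply ≈ 2.69 A

Secondary of A: V = 480.00 × 1850/849 = 1045.9 V.
Secondary of B: V = 1045.9 × 1365/559 = 2554.0 V.
Secondary of C: V = 2554.0 × 1792/344 = 13305 V.
I_load = 13305/137000 = 0.097115 A, so P_out = 13305 × 0.097115 = 1292.1 W.
All ideal ⇒ P_in = P_out, so I_supply = 1292.1/480 = 2.69 A.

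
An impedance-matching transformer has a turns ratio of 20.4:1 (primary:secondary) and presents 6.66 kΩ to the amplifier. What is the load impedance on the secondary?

Z_s ≈ 16.0 Ω

Z_s = Z_p/(N_p/N_s)² = 6660/20.4² = 16.0 Ω.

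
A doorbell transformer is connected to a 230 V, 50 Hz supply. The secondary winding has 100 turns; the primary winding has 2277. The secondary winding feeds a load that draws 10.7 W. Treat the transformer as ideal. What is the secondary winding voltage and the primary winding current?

V_s ≈ 10.1 V, I_p ≈ 0.0465 A

V_s = V_p × N_s/N_p = 230 × 100/2277 = 10.101 V.
I_s = P/V_s = 10.7/10.101 = 1.0593 A.
I_p = I_s × N_s/N_p = 1.0593 × 100/2277 = 0.0465 A.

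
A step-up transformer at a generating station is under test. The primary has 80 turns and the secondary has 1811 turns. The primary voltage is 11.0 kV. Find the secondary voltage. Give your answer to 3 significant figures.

V_s/V_p = N_s/N_p, so V_s = 11000 × 1811/80 = 249000 V.

V_s ≈ 249000 V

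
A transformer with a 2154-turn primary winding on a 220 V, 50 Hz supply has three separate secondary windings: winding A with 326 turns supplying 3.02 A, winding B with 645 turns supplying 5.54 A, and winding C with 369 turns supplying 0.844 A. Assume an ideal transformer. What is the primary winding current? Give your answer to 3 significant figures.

I_p ≈ 2.26 A

V_A = 220 × 326/2154 = 33.296 V; V_B = 220 × 645/2154 = 65.877 V; V_C = 220 × 369/2154 = 37.688 V.
P_out = V_A I_A + V_B I_B + V_C I_C = 33.296×3.02 + 65.877×5.54 + 37.688×0.844 = 100.55 + 364.96 + 31.809 = 497.32 W.
Ideal ⇒ P_in = P_out, so I_p = P_out/V_p = 497.32/220 = 2.26 A.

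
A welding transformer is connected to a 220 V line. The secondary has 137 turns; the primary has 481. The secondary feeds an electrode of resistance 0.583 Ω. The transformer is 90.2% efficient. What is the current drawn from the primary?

V_s = 220 × 137/481 = 62.661 V.
I_s = V_s/R = 62.661/0.583 = 107.48 A.
P_out = V_s I_s = 62.661 × 107.48 = 6734.8 W.
P_in = P_out/η = 6734.8/0.902 = 7466.6 W.
I_p = P_in/V_p = 7466.6/220 = 33.9 A.

I_p ≈ 33.9 A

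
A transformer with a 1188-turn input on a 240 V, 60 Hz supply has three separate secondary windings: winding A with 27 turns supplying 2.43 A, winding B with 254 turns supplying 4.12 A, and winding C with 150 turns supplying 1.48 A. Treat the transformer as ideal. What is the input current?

I_in ≈ 1.12 A

V_A = 240 × 27/1188 = 5.4545 V; V_B = 240 × 254/1188 = 51.313 V; V_C = 240 × 150/1188 = 30.303 V.
P_out = V_A I_A + V_B I_B + V_C I_C = 5.4545×2.43 + 51.313×4.12 + 30.303×1.48 = 13.255 + 211.41 + 44.848 = 269.51 W.
Ideal ⇒ P_in = P_out, so I_in = P_out/V_in = 269.51/240 = 1.12 A.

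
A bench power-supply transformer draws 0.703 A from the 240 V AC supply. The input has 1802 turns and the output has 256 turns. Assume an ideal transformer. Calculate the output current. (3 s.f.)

I_out ≈ 4.95 A

I_out/I_in = N_in/N_out, so I_out = 0.703 × 1802/256 = 4.95 A.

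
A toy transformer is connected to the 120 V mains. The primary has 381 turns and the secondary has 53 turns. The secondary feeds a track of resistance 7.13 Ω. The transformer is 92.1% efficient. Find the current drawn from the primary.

V_s = 120 × 53/381 = 16.693 V.
I_s = V_s/R = 16.693/7.13 = 2.3412 A.
P_out = V_s I_s = 16.693 × 2.3412 = 39.082 W.
P_in = P_out/η = 39.082/0.921 = 42.434 W.
I_p = P_in/V_p = 42.434/120 = 0.354 A.

I_p ≈ 0.354 A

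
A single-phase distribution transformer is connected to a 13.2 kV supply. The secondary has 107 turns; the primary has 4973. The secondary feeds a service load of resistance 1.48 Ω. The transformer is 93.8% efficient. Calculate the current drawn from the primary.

I_p ≈ 4.40 A

V_s = 13200 × 107/4973 = 284.01 V.
I_s = V_s/R = 284.01/1.48 = 191.90 A.
P_out = V_s I_s = 284.01 × 191.90 = 54503 W.
P_in = P_out/η = 54503/0.938 = 58105 W.
I_p = P_in/V_p = 58105/13200 = 4.40 A.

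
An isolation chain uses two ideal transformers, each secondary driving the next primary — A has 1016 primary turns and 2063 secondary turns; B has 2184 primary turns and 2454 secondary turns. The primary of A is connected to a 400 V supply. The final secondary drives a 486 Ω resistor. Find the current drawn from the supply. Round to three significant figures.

Secondary of A: V = 400.00 × 2063/1016 = 812.20 V.
Secondary of B: V = 812.20 × 2454/2184 = 912.61 V.
I_load = 912.61/486 = 1.8778 A, so P_out = 912.61 × 1.8778 = 1713.7 W.
All ideal ⇒ P_in = P_out, so I_supply = 1713.7/400 = 4.28 A.

I_supply ≈ 4.28 A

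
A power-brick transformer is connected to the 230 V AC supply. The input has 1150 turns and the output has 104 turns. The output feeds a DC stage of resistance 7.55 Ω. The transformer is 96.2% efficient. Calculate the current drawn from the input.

I_in ≈ 0.259 A

V_out = 230 × 104/1150 = 20.800 V.
I_out = V_out/R = 20.800/7.55 = 2.7550 A.
P_out = V_out I_out = 20.800 × 2.7550 = 57.303 W.
P_in = P_out/η = 57.303/0.962 = 59.567 W.
I_in = P_in/V_in = 59.567/230 = 0.259 A.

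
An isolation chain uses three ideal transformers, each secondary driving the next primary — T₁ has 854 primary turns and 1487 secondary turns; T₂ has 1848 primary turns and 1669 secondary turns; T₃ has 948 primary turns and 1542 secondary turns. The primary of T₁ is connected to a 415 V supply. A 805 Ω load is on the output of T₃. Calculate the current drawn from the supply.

After T₁: V = 415.00 × 1487/854 = 722.61 V.
After T₂: V = 722.61 × 1669/1848 = 652.61 V.
After T₃: V = 652.61 × 1542/948 = 1061.5 V.
I_load = 1061.5/805 = 1.3187 A, so P_out = 1061.5 × 1.3187 = 1399.8 W.
All ideal ⇒ P_in = P_out, so I_supply = 1399.8/415 = 3.37 A.

I_supply ≈ 3.37 A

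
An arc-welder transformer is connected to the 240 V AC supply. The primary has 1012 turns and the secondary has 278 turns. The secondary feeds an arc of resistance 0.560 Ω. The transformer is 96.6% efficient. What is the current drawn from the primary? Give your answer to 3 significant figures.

V_s = 240 × 278/1012 = 65.929 V.
I_s = V_s/R = 65.929/0.560 = 117.73 A.
P_out = V_s I_s = 65.929 × 117.73 = 7761.8 W.
P_in = P_out/η = 7761.8/0.966 = 8035.0 W.
I_p = P_in/V_p = 8035.0/240 = 33.5 A.

I_p ≈ 33.5 A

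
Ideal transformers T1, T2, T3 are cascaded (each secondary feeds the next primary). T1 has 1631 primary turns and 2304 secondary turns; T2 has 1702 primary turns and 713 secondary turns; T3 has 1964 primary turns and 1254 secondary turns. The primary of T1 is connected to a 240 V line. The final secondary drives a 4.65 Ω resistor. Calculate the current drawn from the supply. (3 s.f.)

I_supply ≈ 7.37 A

Secondary of T1: V = 240.00 × 2304/1631 = 339.03 V.
Secondary of T2: V = 339.03 × 713/1702 = 142.03 V.
Secondary of T3: V = 142.03 × 1254/1964 = 90.683 V.
I_load = 90.683/4.65 = 19.502 A, so P_out = 90.683 × 19.502 = 1768.5 W.
All ideal ⇒ P_in = P_out, so I_supply = 1768.5/240 = 7.37 A.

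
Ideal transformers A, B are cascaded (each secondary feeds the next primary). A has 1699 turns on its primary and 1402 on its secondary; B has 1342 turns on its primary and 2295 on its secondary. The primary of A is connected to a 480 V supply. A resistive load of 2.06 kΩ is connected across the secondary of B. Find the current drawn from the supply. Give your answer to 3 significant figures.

I_supply ≈ 0.464 A

After A: V = 480.00 × 1402/1699 = 396.09 V.
After B: V = 396.09 × 2295/1342 = 677.37 V.
I_load = 677.37/2060 = 0.32882 A, so P_out = 677.37 × 0.32882 = 222.73 W.
All ideal ⇒ P_in = P_out, so I_supply = 222.73/480 = 0.464 A.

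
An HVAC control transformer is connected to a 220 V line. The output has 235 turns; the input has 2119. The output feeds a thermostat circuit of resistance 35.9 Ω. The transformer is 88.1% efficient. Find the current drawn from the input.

I_in ≈ 0.0856 A

V_out = 220 × 235/2119 = 24.398 V.
I_out = V_out/R = 24.398/35.9 = 0.67962 A.
P_out = V_out I_out = 24.398 × 0.67962 = 16.582 W.
P_in = P_out/η = 16.582/0.881 = 18.821 W.
I_in = P_in/V_in = 18.821/220 = 0.0856 A.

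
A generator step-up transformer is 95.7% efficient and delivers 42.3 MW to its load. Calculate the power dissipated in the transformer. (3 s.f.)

P_in = P_out/η = 4.23×10^7/0.957 = 4.42006×10^7 W.
P_loss = P_in − P_out = 4.42006×10^7 − 4.23×10^7 = 1.90×10^6 W.

P_loss ≈ 1.90×10^6 W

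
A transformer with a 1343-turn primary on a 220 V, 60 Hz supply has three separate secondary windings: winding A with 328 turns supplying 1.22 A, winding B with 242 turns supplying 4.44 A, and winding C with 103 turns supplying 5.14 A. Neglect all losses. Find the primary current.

V_A = 220 × 328/1343 = 53.730 V; V_B = 220 × 242/1343 = 39.643 V; V_C = 220 × 103/1343 = 16.873 V.
P_out = V_A I_A + V_B I_B + V_C I_C = 53.730×1.22 + 39.643×4.44 + 16.873×5.14 = 65.551 + 176.01 + 86.726 = 328.29 W.
Ideal ⇒ P_in = P_out, so I_p = P_out/V_p = 328.29/220 = 1.49 A.

I_p ≈ 1.49 A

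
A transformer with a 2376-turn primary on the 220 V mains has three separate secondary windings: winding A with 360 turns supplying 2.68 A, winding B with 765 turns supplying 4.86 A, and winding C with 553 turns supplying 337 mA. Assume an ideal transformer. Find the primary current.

V_A = 220 × 360/2376 = 33.333 V; V_B = 220 × 765/2376 = 70.833 V; V_C = 220 × 553/2376 = 51.204 V.
P_out = V_A I_A + V_B I_B + V_C I_C = 33.333×2.68 + 70.833×4.86 + 51.204×0.337 = 89.333 + 344.25 + 17.256 = 450.84 W.
Ideal ⇒ P_in = P_out, so I_p = P_out/V_p = 450.84/220 = 2.05 A.

I_p ≈ 2.05 A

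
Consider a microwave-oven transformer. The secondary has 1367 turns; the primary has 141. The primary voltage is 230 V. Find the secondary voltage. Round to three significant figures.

V_s ≈ 2230 V

V_s/V_p = N_s/N_p, so V_s = 230 × 1367/141 = 2230 V.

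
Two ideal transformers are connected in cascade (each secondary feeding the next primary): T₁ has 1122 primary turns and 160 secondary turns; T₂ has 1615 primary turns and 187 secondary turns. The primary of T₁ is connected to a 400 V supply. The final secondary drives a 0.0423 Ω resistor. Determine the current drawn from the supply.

I_supply ≈ 2.58 A

Secondary of T₁: V = 400.00 × 160/1122 = 57.041 V.
Secondary of T₂: V = 57.041 × 187/1615 = 6.6047 V.
I_load = 6.6047/0.0423 = 156.14 A, so P_out = 6.6047 × 156.14 = 1031.3 W.
All ideal ⇒ P_in = P_out, so I_supply = 1031.3/400 = 2.58 A.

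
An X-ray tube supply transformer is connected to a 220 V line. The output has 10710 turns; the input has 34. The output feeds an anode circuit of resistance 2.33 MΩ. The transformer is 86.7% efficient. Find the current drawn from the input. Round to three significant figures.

V_out = 220 × 10710/34 = 69300 V.
I_out = V_out/R = 69300/(2.33×10^6) = 0.029742 A.
P_out = V_out I_out = 69300 × 0.029742 = 2061.2 W.
P_in = P_out/η = 2061.2/0.867 = 2377.3 W.
I_in = P_in/V_in = 2377.3/220 = 10.8 A.

I_in ≈ 10.8 A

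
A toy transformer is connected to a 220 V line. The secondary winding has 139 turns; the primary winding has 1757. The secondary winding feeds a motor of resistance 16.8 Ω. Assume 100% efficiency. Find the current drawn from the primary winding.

V_s = V_p × N_s/N_p = 220 × 139/1757 = 17.405 V.
I_s = V_s/R = 17.405/16.8 = 1.0360 A.
For an ideal transformer I_p N_p = I_s N_s, so I_p = 1.0360 × 139/1757 = 0.0820 A.

I_p ≈ 0.0820 A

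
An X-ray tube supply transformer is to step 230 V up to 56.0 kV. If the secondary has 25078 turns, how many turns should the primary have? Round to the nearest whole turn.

N_p/N_s = V_p/V_s, so N_p = 25078 × 230/56000 = 103.0 ≈ 103 turns.

N_p = 103 turns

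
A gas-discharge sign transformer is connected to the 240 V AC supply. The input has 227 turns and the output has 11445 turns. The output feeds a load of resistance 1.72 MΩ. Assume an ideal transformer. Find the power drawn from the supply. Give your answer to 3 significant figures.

P ≈ 85.1 W

V_out = V_in × N_out/N_in = 240 × 11445/227 = 12100 V.
I_out = V_out/R = 12100/(1.72×10^6) = 0.0070351 A.
I_in = I_out × N_out/N_in = 0.0070351 × 11445/227 = 0.35470 A.
P = V_in I_in = 240 × 0.35470 = 85.1 W.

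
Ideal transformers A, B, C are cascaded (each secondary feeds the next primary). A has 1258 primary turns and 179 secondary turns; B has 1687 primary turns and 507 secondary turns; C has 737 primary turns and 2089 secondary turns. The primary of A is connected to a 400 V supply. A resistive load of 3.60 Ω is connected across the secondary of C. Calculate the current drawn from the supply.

I_supply ≈ 1.63 A

After A: V = 400.00 × 179/1258 = 56.916 V.
After B: V = 56.916 × 507/1687 = 17.105 V.
After C: V = 17.105 × 2089/737 = 48.484 V.
I_load = 48.484/3.60 = 13.468 A, so P_out = 48.484 × 13.468 = 652.97 W.
All ideal ⇒ P_in = P_out, so I_supply = 652.97/400 = 1.63 A.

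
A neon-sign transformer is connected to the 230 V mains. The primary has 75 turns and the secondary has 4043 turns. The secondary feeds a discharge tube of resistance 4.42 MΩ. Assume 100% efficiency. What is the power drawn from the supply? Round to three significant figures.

P ≈ 34.8 W

V_s = V_p × N_s/N_p = 230 × 4043/75 = 12399 V.
I_s = V_s/R = 12399/(4.42×10^6) = 0.0028051 A.
I_p = I_s × N_s/N_p = 0.0028051 × 4043/75 = 0.15121 A.
P = V_p I_p = 230 × 0.15121 = 34.8 W.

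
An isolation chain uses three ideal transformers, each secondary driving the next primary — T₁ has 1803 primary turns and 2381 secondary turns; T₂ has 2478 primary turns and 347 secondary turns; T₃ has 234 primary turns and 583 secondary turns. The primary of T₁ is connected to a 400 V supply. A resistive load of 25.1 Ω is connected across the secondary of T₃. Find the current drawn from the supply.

I_supply ≈ 3.38 A

After T₁: V = 400.00 × 2381/1803 = 528.23 V.
After T₂: V = 528.23 × 347/2478 = 73.969 V.
After T₃: V = 73.969 × 583/234 = 184.29 V.
I_load = 184.29/25.1 = 7.3423 A, so P_out = 184.29 × 7.3423 = 1353.1 W.
All ideal ⇒ P_in = P_out, so I_supply = 1353.1/400 = 3.38 A.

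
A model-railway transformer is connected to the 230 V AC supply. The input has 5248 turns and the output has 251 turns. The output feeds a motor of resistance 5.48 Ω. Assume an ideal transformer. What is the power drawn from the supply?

P ≈ 22.1 W

V_out = V_in × N_out/N_in = 230 × 251/5248 = 11.000 V.
I_out = V_out/R = 11.000/5.48 = 2.0074 A.
I_in = I_out × N_out/N_in = 2.0074 × 251/5248 = 0.096008 A.
P = V_in I_in = 230 × 0.096008 = 22.1 W.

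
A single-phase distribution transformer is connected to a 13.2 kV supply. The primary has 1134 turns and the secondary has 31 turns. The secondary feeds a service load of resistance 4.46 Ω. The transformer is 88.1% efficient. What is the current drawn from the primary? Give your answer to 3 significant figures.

V_s = 13200 × 31/1134 = 360.85 V.
I_s = V_s/R = 360.85/4.46 = 80.907 A.
P_out = V_s I_s = 360.85 × 80.907 = 29195 W.
P_in = P_out/η = 29195/0.881 = 33139 W.
I_p = P_in/V_p = 33139/13200 = 2.51 A.

I_p ≈ 2.51 A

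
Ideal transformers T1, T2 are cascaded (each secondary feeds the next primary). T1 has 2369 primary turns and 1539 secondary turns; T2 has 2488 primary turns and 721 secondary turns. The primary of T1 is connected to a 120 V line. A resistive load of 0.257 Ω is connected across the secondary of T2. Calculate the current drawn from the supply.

I_supply ≈ 16.5 A

After T1: V = 120.00 × 1539/2369 = 77.957 V.
After T2: V = 77.957 × 721/2488 = 22.591 V.
I_load = 22.591/0.257 = 87.904 A, so P_out = 22.591 × 87.904 = 1985.8 W.
All ideal ⇒ P_in = P_out, so I_supply = 1985.8/120 = 16.5 A.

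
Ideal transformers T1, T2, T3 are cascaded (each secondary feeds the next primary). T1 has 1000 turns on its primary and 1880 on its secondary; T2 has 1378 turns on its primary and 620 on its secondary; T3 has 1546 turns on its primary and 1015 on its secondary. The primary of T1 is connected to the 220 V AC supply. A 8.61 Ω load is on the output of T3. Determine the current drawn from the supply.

After T1: V = 220.00 × 1880/1000 = 413.60 V.
After T2: V = 413.60 × 620/1378 = 186.09 V.
After T3: V = 186.09 × 1015/1546 = 122.17 V.
I_load = 122.17/8.61 = 14.190 A, so P_out = 122.17 × 14.190 = 1733.6 W.
All ideal ⇒ P_in = P_out, so I_supply = 1733.6/220 = 7.88 A.

I_supply ≈ 7.88 A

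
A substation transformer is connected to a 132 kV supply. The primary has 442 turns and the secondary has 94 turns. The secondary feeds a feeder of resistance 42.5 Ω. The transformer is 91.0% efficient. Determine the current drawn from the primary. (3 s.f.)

V_s = 132000 × 94/442 = 28072 V.
I_s = V_s/R = 28072/42.5 = 660.53 A.
P_out = V_s I_s = 28072 × 660.53 = 1.8543×10^7 W.
P_in = P_out/η = 1.8543×10^7/0.910 = 2.0376×10^7 W.
I_p = P_in/V_p = 2.0376×10^7/132000 = 154 A.

I_p ≈ 154 A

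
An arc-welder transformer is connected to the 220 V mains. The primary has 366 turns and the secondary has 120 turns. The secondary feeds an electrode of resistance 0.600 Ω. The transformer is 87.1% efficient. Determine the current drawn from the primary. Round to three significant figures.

V_s = 220 × 120/366 = 72.131 V.
I_s = V_s/R = 72.131/0.600 = 120.22 A.
P_out = V_s I_s = 72.131 × 120.22 = 8671.5 W.
P_in = P_out/η = 8671.5/0.871 = 9955.8 W.
I_p = P_in/V_p = 9955.8/220 = 45.3 A.

I_p ≈ 45.3 A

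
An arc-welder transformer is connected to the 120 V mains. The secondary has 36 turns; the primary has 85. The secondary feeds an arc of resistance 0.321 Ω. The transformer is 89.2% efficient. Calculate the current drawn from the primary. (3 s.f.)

V_s = 120 × 36/85 = 50.824 V.
I_s = V_s/R = 50.824/0.321 = 158.33 A.
P_out = V_s I_s = 50.824 × 158.33 = 8046.8 W.
P_in = P_out/η = 8046.8/0.892 = 9021.1 W.
I_p = P_in/V_p = 9021.1/120 = 75.2 A.

I_p ≈ 75.2 A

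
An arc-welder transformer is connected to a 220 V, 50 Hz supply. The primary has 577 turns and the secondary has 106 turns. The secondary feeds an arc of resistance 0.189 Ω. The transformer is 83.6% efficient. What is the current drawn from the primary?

I_p ≈ 47.0 A

V_s = 220 × 106/577 = 40.416 V.
I_s = V_s/R = 40.416/0.189 = 213.84 A.
P_out = V_s I_s = 40.416 × 213.84 = 8642.6 W.
P_in = P_out/η = 8642.6/0.836 = 10338 W.
I_p = P_in/V_p = 10338/220 = 47.0 A.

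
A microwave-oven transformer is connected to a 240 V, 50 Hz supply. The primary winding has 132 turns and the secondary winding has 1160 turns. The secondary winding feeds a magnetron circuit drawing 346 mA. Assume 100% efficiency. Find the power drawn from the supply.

P ≈ 730 W

I_p = I_s × N_s/N_p = 0.346 × 1160/132 = 3.0406 A.
P = V_p I_p = 240 × 3.0406 = 730 W.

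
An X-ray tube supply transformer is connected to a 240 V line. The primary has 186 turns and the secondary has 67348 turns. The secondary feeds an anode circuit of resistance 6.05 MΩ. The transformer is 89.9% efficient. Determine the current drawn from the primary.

I_p ≈ 5.79 A

V_s = 240 × 67348/186 = 86901 V.
I_s = V_s/R = 86901/(6.05×10^6) = 0.014364 A.
P_out = V_s I_s = 86901 × 0.014364 = 1248.2 W.
P_in = P_out/η = 1248.2/0.899 = 1388.5 W.
I_p = P_in/V_p = 1388.5/240 = 5.79 A.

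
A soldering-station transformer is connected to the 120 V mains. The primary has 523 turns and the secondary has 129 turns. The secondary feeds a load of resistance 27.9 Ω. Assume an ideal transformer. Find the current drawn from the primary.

V_s = V_p × N_s/N_p = 120 × 129/523 = 29.598 V.
I_s = V_s/R = 29.598/27.9 = 1.0609 A.
For an ideal transformer I_p N_p = I_s N_s, so I_p = 1.0609 × 129/523 = 0.262 A.

I_p ≈ 0.262 A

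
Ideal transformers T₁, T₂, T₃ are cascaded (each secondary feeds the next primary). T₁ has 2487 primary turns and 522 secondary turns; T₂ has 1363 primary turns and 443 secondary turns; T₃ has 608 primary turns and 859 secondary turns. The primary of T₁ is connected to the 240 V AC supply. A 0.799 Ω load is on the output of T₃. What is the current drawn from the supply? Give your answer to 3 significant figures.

Secondary of T₁: V = 240.00 × 522/2487 = 50.374 V.
Secondary of T₂: V = 50.374 × 443/1363 = 16.372 V.
Secondary of T₃: V = 16.372 × 859/608 = 23.131 V.
I_load = 23.131/0.799 = 28.951 A, so P_out = 23.131 × 28.951 = 669.67 W.
All ideal ⇒ P_in = P_out, so I_supply = 669.67/240 = 2.79 A.

I_supply ≈ 2.79 A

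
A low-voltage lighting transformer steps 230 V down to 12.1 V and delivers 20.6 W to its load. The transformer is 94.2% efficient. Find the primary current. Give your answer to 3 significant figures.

I_p ≈ 0.0951 A

P_in = P_out/η = 20.6/0.942 = 21.868 W.
I_p = P_in/V_p = 21.868/230 = 0.0951 A.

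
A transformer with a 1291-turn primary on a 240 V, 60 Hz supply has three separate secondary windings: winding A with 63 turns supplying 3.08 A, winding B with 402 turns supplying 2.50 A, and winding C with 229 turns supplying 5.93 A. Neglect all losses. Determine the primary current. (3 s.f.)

I_p ≈ 1.98 A

V_A = 240 × 63/1291 = 11.712 V; V_B = 240 × 402/1291 = 74.733 V; V_C = 240 × 229/1291 = 42.572 V.
P_out = V_A I_A + V_B I_B + V_C I_C = 11.712×3.08 + 74.733×2.50 + 42.572×5.93 = 36.073 + 186.83 + 252.45 = 475.35 W.
Ideal ⇒ P_in = P_out, so I_p = P_out/V_p = 475.35/240 = 1.98 A.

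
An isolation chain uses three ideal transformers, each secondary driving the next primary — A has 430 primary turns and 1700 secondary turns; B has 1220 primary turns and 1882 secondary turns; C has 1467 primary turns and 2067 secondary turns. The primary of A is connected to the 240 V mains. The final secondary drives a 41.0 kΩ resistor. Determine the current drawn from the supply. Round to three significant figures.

I_supply ≈ 0.432 A

After A: V = 240.00 × 1700/430 = 948.84 V.
After B: V = 948.84 × 1882/1220 = 1463.7 V.
After C: V = 1463.7 × 2067/1467 = 2062.3 V.
I_load = 2062.3/41000 = 0.050301 A, so P_out = 2062.3 × 0.050301 = 103.74 W.
All ideal ⇒ P_in = P_out, so I_supply = 103.74/240 = 0.432 A.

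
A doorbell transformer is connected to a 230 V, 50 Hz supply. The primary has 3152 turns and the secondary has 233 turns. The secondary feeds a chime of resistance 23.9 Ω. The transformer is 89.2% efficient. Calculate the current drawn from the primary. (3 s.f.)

V_s = 230 × 233/3152 = 17.002 V.
I_s = V_s/R = 17.002/23.9 = 0.71138 A.
P_out = V_s I_s = 17.002 × 0.71138 = 12.095 W.
P_in = P_out/η = 12.095/0.892 = 13.559 W.
I_p = P_in/V_p = 13.559/230 = 0.0590 A.

I_p ≈ 0.0590 A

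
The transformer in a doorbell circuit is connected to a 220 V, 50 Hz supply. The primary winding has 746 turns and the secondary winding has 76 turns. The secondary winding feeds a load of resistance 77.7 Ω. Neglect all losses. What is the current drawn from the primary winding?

V_s = V_p × N_s/N_p = 220 × 76/746 = 22.413 V.
I_s = V_s/R = 22.413/77.7 = 0.28845 A.
For an ideal transformer I_p N_p = I_s N_s, so I_p = 0.28845 × 76/746 = 0.0294 A.

I_p ≈ 0.0294 A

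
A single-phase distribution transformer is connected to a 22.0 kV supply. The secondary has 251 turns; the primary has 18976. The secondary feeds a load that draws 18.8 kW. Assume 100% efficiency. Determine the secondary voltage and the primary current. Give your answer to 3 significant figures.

V_s ≈ 291 V, I_p ≈ 0.855 A

V_s = V_p × N_s/N_p = 22000 × 251/18976 = 291.00 V.
I_s = P/V_s = 18800/291.00 = 64.605 A.
I_p = I_s × N_s/N_p = 64.605 × 251/18976 = 0.855 A.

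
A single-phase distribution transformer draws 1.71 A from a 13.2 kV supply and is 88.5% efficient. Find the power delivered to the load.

P_in = V_p I_p = 13200 × 1.71 = 22572 W.
P_out = η P_in = 0.885 × 22572 = 20000 W.

P_out ≈ 20000 W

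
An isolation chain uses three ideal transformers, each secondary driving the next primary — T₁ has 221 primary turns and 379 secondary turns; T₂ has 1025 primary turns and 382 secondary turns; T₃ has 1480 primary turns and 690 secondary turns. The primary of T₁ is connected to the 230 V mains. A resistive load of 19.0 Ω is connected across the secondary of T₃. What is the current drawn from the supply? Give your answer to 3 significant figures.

I_supply ≈ 1.07 A

Secondary of T₁: V = 230.00 × 379/221 = 394.43 V.
Secondary of T₂: V = 394.43 × 382/1025 = 147.00 V.
Secondary of T₃: V = 147.00 × 690/1480 = 68.533 V.
I_load = 68.533/19.0 = 3.6070 A, so P_out = 68.533 × 3.6070 = 247.20 W.
All ideal ⇒ P_in = P_out, so I_supply = 247.20/230 = 1.07 A.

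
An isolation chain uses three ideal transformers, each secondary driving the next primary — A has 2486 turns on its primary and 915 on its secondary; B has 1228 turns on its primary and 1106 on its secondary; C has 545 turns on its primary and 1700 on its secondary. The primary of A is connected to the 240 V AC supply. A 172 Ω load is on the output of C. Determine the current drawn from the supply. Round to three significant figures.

I_supply ≈ 1.49 A

After A: V = 240.00 × 915/2486 = 88.335 V.
After B: V = 88.335 × 1106/1228 = 79.559 V.
After C: V = 79.559 × 1700/545 = 248.16 V.
I_load = 248.16/172 = 1.4428 A, so P_out = 248.16 × 1.4428 = 358.06 W.
All ideal ⇒ P_in = P_out, so I_supply = 358.06/240 = 1.49 A.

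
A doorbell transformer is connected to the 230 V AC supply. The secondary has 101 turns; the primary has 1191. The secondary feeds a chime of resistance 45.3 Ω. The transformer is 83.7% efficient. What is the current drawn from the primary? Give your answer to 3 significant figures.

V_s = 230 × 101/1191 = 19.505 V.
I_s = V_s/R = 19.505/45.3 = 0.43057 A.
P_out = V_s I_s = 19.505 × 0.43057 = 8.3980 W.
P_in = P_out/η = 8.3980/0.837 = 10.033 W.
I_p = P_in/V_p = 10.033/230 = 0.0436 A.

I_p ≈ 0.0436 A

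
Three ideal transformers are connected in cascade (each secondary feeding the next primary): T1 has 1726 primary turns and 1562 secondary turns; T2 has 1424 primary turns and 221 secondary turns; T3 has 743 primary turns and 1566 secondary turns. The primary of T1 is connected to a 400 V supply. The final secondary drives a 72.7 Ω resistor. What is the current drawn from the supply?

After T1: V = 400.00 × 1562/1726 = 361.99 V.
After T2: V = 361.99 × 221/1424 = 56.180 V.
After T3: V = 56.180 × 1566/743 = 118.41 V.
I_load = 118.41/72.7 = 1.6287 A, so P_out = 118.41 × 1.6287 = 192.86 W.
All ideal ⇒ P_in = P_out, so I_supply = 192.86/400 = 0.482 A.

I_supply ≈ 0.482 A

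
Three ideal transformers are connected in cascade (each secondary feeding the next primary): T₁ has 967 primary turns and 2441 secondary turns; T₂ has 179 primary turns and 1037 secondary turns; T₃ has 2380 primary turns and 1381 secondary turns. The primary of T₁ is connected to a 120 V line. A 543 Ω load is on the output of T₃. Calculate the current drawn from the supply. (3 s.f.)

Secondary of T₁: V = 120.00 × 2441/967 = 302.92 V.
Secondary of T₂: V = 302.92 × 1037/179 = 1754.9 V.
Secondary of T₃: V = 1754.9 × 1381/2380 = 1018.3 V.
I_load = 1018.3/543 = 1.8753 A, so P_out = 1018.3 × 1.8753 = 1909.5 W.
All ideal ⇒ P_in = P_out, so I_supply = 1909.5/120 = 15.9 A.

I_supply ≈ 15.9 A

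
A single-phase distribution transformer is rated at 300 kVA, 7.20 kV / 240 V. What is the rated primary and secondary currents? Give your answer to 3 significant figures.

I_p = S/V_p = 300000/7200 = 41.7 A.
I_s = S/V_s = 300000/240 = 1250 A.

I_p ≈ 41.7 A, I_s ≈ 1250 A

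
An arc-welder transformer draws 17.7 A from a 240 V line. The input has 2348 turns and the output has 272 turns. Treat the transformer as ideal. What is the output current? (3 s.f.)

I_out/I_in = N_in/N_out, so I_out = 17.7 × 2348/272 = 153 A.

I_out ≈ 153 A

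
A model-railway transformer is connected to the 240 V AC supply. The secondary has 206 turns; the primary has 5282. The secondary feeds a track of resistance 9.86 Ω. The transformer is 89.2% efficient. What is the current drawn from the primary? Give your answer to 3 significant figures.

I_p ≈ 0.0415 A

V_s = 240 × 206/5282 = 9.3601 V.
I_s = V_s/R = 9.3601/9.86 = 0.94930 A.
P_out = V_s I_s = 9.3601 × 0.94930 = 8.8855 W.
P_in = P_out/η = 8.8855/0.892 = 9.9614 W.
I_p = P_in/V_p = 9.9614/240 = 0.0415 A.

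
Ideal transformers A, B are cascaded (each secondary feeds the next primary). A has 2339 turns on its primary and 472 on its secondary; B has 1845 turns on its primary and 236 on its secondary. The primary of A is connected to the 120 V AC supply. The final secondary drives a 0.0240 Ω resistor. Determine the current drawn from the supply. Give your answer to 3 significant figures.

I_supply ≈ 3.33 A

Secondary of A: V = 120.00 × 472/2339 = 24.215 V.
Secondary of B: V = 24.215 × 236/1845 = 3.0975 V.
I_load = 3.0975/0.0240 = 129.06 A, so P_out = 3.0975 × 129.06 = 399.77 W.
All ideal ⇒ P_in = P_out, so I_supply = 399.77/120 = 3.33 A.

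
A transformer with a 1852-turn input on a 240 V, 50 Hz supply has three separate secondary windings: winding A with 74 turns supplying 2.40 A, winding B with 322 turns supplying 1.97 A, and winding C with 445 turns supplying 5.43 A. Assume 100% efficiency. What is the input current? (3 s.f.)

I_in ≈ 1.74 A

V_A = 240 × 74/1852 = 9.5896 V; V_B = 240 × 322/1852 = 41.728 V; V_C = 240 × 445/1852 = 57.667 V.
P_out = V_A I_A + V_B I_B + V_C I_C = 9.5896×2.40 + 41.728×1.97 + 57.667×5.43 = 23.015 + 82.204 + 313.13 = 418.35 W.
Ideal ⇒ P_in = P_out, so I_in = P_out/V_in = 418.35/240 = 1.74 A.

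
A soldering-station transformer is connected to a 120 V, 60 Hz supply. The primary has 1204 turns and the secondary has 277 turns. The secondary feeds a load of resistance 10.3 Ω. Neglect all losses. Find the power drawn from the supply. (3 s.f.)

P ≈ 74.0 W

V_s = V_p × N_s/N_p = 120 × 277/1204 = 27.608 V.
I_s = V_s/R = 27.608/10.3 = 2.6804 A.
I_p = I_s × N_s/N_p = 2.6804 × 277/1204 = 0.61667 A.
P = V_p I_p = 120 × 0.61667 = 74.0 W.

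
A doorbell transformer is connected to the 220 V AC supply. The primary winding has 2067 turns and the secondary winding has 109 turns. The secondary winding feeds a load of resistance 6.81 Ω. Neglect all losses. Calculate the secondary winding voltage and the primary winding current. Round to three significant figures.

V_s ≈ 11.6 V, I_p ≈ 0.0898 A

V_s = V_p × N_s/N_p = 220 × 109/2067 = 11.601 V.
I_s = V_s/R = 11.601/6.81 = 1.7036 A.
I_p = I_s × N_s/N_p = 1.7036 × 109/2067 = 0.0898 A.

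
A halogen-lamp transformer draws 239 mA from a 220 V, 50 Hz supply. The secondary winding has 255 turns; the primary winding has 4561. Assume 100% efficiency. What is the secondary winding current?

I_s ≈ 4.27 A

I_s/I_p = N_p/N_s, so I_s = 0.239 × 4561/255 = 4.27 A.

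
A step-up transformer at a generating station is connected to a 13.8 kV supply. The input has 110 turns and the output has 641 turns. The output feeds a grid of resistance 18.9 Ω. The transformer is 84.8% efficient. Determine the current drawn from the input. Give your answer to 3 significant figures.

I_in ≈ 29200 A

V_out = 13800 × 641/110 = 80416 V.
I_out = V_out/R = 80416/18.9 = 4254.8 A.
P_out = V_out I_out = 80416 × 4254.8 = 3.4216×10^8 W.
P_in = P_out/η = 3.4216×10^8/0.848 = 4.0349×10^8 W.
I_in = P_in/V_in = 4.0349×10^8/13800 = 29200 A.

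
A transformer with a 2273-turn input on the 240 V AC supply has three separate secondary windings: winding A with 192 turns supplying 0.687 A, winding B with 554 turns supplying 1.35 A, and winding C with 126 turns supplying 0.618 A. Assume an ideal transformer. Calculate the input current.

V_A = 240 × 192/2273 = 20.273 V; V_B = 240 × 554/2273 = 58.495 V; V_C = 240 × 126/2273 = 13.304 V.
P_out = V_A I_A + V_B I_B + V_C I_C = 20.273×0.687 + 58.495×1.35 + 13.304×0.618 = 13.927 + 78.969 + 8.2219 = 101.12 W.
Ideal ⇒ P_in = P_out, so I_in = P_out/V_in = 101.12/240 = 0.421 A.

I_in ≈ 0.421 A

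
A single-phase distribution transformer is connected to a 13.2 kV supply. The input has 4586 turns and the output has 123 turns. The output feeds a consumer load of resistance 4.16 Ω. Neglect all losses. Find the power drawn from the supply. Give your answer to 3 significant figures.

P ≈ 30100 W

V_out = V_in × N_out/N_in = 13200 × 123/4586 = 354.03 V.
I_out = V_out/R = 354.03/4.16 = 85.104 A.
I_in = I_out × N_out/N_in = 85.104 × 123/4586 = 2.2826 A.
P = V_in I_in = 13200 × 2.2826 = 30100 W.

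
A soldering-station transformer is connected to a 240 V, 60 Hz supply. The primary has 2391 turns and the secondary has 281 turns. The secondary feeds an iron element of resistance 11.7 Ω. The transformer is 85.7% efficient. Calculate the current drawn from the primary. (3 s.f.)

I_p ≈ 0.331 A

V_s = 240 × 281/2391 = 28.206 V.
I_s = V_s/R = 28.206/11.7 = 2.4107 A.
P_out = V_s I_s = 28.206 × 2.4107 = 67.997 W.
P_in = P_out/η = 67.997/0.857 = 79.343 W.
I_p = P_in/V_p = 79.343/240 = 0.331 A.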